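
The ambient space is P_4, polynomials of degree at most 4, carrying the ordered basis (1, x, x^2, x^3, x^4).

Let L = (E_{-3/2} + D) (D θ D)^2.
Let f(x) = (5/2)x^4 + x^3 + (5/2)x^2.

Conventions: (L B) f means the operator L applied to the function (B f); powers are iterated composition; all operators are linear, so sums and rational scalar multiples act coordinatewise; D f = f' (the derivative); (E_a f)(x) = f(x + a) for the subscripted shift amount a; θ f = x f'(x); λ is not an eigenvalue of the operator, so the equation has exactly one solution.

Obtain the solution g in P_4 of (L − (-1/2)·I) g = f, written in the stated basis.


the image equals g(x) = 5x^4 + 2x^3 + 5x^2 - 720

write g with unknown coordinates in the stated basis and equate coefficients in (L − (-1/2)·I) g = f
solving from the highest basis element down gives g = 5x^4 + 2x^3 + 5x^2 - 720
check: L g = 360
so L g − (-1/2)·g = (5/2)x^4 + x^3 + (5/2)x^2 = f ✓


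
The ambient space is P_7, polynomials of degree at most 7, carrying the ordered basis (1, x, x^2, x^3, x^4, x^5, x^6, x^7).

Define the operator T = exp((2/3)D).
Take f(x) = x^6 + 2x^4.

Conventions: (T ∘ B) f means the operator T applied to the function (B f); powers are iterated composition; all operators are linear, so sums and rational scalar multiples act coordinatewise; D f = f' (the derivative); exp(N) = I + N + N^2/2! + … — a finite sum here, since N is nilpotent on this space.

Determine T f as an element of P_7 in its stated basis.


the result is g(x) = x^6 + 4x^5 + (26/3)x^4 + (304/27)x^3 + (224/27)x^2 + (256/81)x + 352/729

order-1 term: 4x^5 + (16/3)x^3
order-2 term: (20/3)x^4 + (16/3)x^2
order-3 term: (160/27)x^3 + (64/27)x
order-4 term: (80/27)x^2 + 32/81
order-5 term: (64/81)x
order-6 term: 64/729
the series for exp((2/3)D) f terminates at order 6
exp((2/3)D) f = x^6 + 4x^5 + (26/3)x^4 + (304/27)x^3 + (224/27)x^2 + (256/81)x + 352/729


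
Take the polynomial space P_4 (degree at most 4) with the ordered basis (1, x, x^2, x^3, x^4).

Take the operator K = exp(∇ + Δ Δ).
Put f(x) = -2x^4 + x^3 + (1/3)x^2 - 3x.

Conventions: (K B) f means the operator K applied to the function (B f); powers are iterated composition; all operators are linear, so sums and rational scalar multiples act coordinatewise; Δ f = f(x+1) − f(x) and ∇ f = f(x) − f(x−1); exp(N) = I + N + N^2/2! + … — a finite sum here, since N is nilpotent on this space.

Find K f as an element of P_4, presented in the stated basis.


g(x) = -2x^4 - 7x^3 - (62/3)x^2 - (253/3)x - 280/3

order-1 term: -8x^3 - 9x^2 - (157/3)x - 65/3
order-2 term: -12x^2 - 21x - 176/3
order-3 term: -8x - 11
order-4 term: -2
the series for exp(∇ + Δ Δ) f terminates at order 4
exp(∇ + Δ Δ) f = -2x^4 - 7x^3 - (62/3)x^2 - (253/3)x - 280/3


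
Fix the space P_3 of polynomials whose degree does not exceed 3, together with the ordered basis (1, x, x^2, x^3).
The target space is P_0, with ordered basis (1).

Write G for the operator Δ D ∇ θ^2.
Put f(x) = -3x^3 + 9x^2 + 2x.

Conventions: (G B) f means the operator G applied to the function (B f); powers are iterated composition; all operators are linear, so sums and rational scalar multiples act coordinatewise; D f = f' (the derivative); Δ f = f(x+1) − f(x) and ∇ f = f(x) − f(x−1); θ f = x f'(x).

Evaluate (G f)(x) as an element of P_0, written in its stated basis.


θ f = -9x^3 + 18x^2 + 2x
θ θ f = -27x^3 + 36x^2 + 2x
∇ θ^2 f = -81x^2 + 153x - 61
D ∇ θ^2 f = -162x + 153
Δ (D ∇) θ^2 f = -162

g(x) = -162


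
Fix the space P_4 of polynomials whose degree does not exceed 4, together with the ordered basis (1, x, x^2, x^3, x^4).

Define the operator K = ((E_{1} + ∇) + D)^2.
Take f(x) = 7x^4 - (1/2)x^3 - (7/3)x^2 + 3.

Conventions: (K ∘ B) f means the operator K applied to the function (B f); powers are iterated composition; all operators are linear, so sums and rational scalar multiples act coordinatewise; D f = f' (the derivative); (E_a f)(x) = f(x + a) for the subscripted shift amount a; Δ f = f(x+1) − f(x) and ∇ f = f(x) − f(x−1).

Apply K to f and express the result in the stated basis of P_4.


E_{1} f = 7x^4 + (55/2)x^3 + (229/6)x^2 + (131/6)x + 43/6
∇ f = 28x^3 - (87/2)x^2 + (149/6)x - 31/6
(E_{1} + ∇) f = 7x^4 + (111/2)x^3 - (16/3)x^2 + (140/3)x + 2
D f = 28x^3 - (3/2)x^2 - (14/3)x
((E_{1} + ∇) + D) f = 7x^4 + (167/2)x^3 - (41/6)x^2 + 42x + 2
E_{1} ((E_{1} + ∇) + D) f = 7x^4 + (223/2)x^3 + (857/3)x^2 + (1841/6)x + 383/3
∇ ((E_{1} + ∇) + D) f = 28x^3 + (417/2)x^2 - (1417/6)x + 376/3
(E_{1} + ∇) ((E_{1} + ∇) + D) f = 7x^4 + (279/2)x^3 + (2965/6)x^2 + (212/3)x + 253
D ((E_{1} + ∇) + D) f = 28x^3 + (501/2)x^2 - (41/3)x + 42
((E_{1} + ∇) + D) ((E_{1} + ∇) + D) f = 7x^4 + (335/2)x^3 + (2234/3)x^2 + 57x + 295

the result is g(x) = 7x^4 + (335/2)x^3 + (2234/3)x^2 + 57x + 295


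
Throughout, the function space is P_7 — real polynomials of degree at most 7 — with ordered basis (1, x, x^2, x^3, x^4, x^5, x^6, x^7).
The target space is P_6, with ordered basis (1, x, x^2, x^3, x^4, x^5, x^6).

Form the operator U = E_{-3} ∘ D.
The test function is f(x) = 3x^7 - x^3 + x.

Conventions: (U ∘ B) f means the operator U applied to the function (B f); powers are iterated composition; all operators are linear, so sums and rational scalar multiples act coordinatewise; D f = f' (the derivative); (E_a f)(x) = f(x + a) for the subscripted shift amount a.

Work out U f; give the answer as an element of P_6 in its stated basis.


the image equals g(x) = 21x^6 - 378x^5 + 2835x^4 - 11340x^3 + 25512x^2 - 30600x + 15283

D f = 21x^6 - 3x^2 + 1
E_{-3} D f = 21x^6 - 378x^5 + 2835x^4 - 11340x^3 + 25512x^2 - 30600x + 15283


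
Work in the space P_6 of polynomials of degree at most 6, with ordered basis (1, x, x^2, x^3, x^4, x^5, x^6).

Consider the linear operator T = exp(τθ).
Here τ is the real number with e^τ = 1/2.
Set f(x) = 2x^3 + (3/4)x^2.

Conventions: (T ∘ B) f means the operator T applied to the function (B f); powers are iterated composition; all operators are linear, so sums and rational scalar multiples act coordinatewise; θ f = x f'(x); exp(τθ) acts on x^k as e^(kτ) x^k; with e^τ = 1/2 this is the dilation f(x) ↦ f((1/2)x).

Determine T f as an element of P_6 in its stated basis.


the result is g(x) = (1/4)x^3 + (3/16)x^2

exp(τθ) x^k = e^(kτ) x^k; with e^τ = 1/2 this sends x^k to (1/2)^k x^k
x^2 ↦ 1/4 x^2
x^3 ↦ 1/8 x^3
applying this coordinatewise to f: exp(τθ) f = (1/4)x^3 + (3/16)x^2


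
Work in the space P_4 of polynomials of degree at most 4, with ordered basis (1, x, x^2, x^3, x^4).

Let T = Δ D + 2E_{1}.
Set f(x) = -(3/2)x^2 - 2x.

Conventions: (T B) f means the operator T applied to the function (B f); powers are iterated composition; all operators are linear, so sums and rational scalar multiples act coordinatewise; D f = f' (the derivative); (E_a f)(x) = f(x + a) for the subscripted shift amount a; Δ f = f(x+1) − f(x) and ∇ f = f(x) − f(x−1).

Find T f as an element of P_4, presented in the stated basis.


D f = -3x - 2
Δ D f = -3
E_{1} f = -(3/2)x^2 - 5x - 7/2
(2E_{1}) f = -3x^2 - 10x - 7
(Δ D + 2E_{1}) f = -3x^2 - 10x - 10

the image equals g(x) = -3x^2 - 10x - 10


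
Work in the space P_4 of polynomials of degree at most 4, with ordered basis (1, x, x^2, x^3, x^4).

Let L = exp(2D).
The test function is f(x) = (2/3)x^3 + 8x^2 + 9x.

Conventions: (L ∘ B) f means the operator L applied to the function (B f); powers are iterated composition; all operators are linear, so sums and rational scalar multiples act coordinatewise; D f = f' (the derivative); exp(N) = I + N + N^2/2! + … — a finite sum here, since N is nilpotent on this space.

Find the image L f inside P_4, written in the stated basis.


order-1 term: 4x^2 + 32x + 18
order-2 term: 8x + 32
order-3 term: 16/3
the series for exp(2D) f terminates at order 3
exp(2D) f = (2/3)x^3 + 12x^2 + 49x + 166/3

g(x) = (2/3)x^3 + 12x^2 + 49x + 166/3


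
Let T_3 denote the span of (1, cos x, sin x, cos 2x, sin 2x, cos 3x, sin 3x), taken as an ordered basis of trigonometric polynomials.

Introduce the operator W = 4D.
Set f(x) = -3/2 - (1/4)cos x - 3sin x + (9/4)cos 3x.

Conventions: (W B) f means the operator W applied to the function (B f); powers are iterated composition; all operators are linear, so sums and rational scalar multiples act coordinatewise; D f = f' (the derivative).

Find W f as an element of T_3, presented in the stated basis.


D f = -3cos x + (1/4)sin x - (27/4)sin 3x
(4D) f = -12cos x + sin x - 27sin 3x

the result is g(x) = -12cos x + sin x - 27sin 3x


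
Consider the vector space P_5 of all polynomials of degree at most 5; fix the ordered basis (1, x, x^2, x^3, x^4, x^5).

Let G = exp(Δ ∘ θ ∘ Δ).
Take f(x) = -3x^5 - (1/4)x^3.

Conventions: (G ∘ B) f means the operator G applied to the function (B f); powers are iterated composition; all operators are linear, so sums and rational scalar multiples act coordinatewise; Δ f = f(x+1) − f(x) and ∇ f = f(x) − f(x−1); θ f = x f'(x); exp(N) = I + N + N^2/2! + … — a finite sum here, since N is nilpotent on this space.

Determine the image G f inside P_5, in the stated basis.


the image equals g(x) = -3x^5 - (961/4)x^3 - 630x^2 - 2073x - 7749/4

order-1 term: -240x^3 - 630x^2 - 633x - 909/4
order-2 term: -1440x - 1710
the series for exp(Δ ∘ θ ∘ Δ) f terminates at order 2
exp(Δ ∘ θ ∘ Δ) f = -3x^5 - (961/4)x^3 - 630x^2 - 2073x - 7749/4


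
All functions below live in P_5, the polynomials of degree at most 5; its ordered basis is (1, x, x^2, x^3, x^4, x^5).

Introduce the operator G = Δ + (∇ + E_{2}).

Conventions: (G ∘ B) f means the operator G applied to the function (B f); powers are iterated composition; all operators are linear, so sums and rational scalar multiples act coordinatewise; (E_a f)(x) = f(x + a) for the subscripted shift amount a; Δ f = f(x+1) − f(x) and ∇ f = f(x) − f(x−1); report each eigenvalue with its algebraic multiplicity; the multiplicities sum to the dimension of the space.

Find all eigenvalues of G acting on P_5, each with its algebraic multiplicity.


λ = 1 (multiplicity 6)

image of 1: 1
image of x: x + 4
image of x^2: x^2 + 8x + 4
image of x^3: x^3 + 12x^2 + 12x + 10
image of x^4: x^4 + 16x^3 + 24x^2 + 40x + 16
image of x^5: x^5 + 20x^4 + 40x^3 + 100x^2 + 80x + 34
the matrix is upper triangular; its diagonal is (1, 1, 1, 1, 1, 1)
for a triangular matrix the eigenvalues are the diagonal entries, with algebraic multiplicity their repetition count


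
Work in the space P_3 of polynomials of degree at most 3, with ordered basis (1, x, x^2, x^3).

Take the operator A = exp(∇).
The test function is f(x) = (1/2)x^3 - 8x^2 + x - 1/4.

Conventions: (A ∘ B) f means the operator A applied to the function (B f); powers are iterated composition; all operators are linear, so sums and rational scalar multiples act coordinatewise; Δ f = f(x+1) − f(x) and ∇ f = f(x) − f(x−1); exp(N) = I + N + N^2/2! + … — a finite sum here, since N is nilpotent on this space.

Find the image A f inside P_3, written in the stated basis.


order-1 term: (3/2)x^2 - (35/2)x + 19/2
order-2 term: (3/2)x - 19/2
order-3 term: 1/2
the series for exp(∇) f terminates at order 3
exp(∇) f = (1/2)x^3 - (13/2)x^2 - 15x + 1/4

g(x) = (1/2)x^3 - (13/2)x^2 - 15x + 1/4


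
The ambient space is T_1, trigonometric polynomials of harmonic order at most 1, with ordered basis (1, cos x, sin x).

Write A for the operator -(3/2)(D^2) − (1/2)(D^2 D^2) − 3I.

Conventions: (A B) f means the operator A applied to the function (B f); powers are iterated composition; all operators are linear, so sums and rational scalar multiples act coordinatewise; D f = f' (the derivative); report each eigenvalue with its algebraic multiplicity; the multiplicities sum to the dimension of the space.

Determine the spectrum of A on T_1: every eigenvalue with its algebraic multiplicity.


image of 1: -3
image of cos x: -2cos x
image of sin x: -2sin x
the matrix is diagonal; its diagonal is (-3, -2, -2)
for a triangular matrix the eigenvalues are the diagonal entries, with algebraic multiplicity their repetition count

λ = -3 (multiplicity 1), λ = -2 (multiplicity 2)


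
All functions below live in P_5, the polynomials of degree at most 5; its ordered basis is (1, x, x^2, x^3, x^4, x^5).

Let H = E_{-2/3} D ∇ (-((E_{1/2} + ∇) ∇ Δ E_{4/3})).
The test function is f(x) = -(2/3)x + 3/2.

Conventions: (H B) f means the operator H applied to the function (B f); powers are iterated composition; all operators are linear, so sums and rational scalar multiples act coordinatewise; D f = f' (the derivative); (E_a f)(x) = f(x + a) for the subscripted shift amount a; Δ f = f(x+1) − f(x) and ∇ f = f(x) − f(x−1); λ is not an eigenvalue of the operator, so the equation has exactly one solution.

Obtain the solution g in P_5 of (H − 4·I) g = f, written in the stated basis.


g(x) = (1/6)x - 3/8

write g with unknown coordinates in the stated basis and equate coefficients in (H − 4·I) g = f
solving from the highest basis element down gives g = (1/6)x - 3/8
check: H g = 0
so H g − 4·g = -(2/3)x + 3/2 = f ✓


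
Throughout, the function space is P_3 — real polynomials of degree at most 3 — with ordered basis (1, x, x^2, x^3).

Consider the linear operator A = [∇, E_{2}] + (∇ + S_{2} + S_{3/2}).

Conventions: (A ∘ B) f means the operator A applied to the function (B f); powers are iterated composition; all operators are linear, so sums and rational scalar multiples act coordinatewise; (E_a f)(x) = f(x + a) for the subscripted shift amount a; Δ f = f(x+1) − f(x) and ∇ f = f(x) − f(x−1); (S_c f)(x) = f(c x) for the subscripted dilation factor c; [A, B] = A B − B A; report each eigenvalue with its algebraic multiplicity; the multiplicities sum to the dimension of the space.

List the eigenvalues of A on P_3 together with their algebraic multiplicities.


λ = 2 (multiplicity 1), λ = 7/2 (multiplicity 1), λ = 25/4 (multiplicity 1), λ = 91/8 (multiplicity 1)

image of 1: 2
image of x: (7/2)x + 1
image of x^2: (25/4)x^2 + 2x - 1
image of x^3: (91/8)x^3 + 3x^2 - 3x + 1
the matrix is upper triangular; its diagonal is (2, 7/2, 25/4, 91/8)
for a triangular matrix the eigenvalues are the diagonal entries, with algebraic multiplicity their repetition count


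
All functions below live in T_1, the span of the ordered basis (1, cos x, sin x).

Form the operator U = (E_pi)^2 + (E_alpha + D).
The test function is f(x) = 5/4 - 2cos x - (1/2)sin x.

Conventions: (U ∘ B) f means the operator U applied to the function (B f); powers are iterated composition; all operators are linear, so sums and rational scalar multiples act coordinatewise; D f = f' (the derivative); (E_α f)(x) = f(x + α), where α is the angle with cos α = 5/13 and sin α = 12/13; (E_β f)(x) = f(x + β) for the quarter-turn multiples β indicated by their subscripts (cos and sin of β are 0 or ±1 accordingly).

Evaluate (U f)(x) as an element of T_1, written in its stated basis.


E_pi f = 5/4 + 2cos x + (1/2)sin x
E_pi E_pi f = 5/4 - 2cos x - (1/2)sin x
E_alpha f = 5/4 - (16/13)cos x + (43/26)sin x
D f = -(1/2)cos x + 2sin x
(E_alpha + D) f = 5/4 - (45/26)cos x + (95/26)sin x
((E_pi)^2 + (E_alpha + D)) f = 5/2 - (97/26)cos x + (41/13)sin x

the image equals g(x) = 5/2 - (97/26)cos x + (41/13)sin x


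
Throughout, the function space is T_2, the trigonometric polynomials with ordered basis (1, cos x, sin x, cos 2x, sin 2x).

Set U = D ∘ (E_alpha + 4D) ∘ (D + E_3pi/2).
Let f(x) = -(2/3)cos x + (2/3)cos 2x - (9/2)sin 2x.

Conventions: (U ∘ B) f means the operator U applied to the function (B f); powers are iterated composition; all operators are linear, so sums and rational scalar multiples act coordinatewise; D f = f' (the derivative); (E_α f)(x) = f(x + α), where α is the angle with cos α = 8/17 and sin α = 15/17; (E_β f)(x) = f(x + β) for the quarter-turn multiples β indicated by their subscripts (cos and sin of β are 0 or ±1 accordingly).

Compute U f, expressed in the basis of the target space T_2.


D f = (2/3)sin x - 9cos 2x - (4/3)sin 2x
E_3pi/2 f = -(2/3)sin x - (2/3)cos 2x + (9/2)sin 2x
(D + E_3pi/2) f = -(29/3)cos 2x + (19/6)sin 2x
E_alpha (D + E_3pi/2) f = (6949/867)cos 2x + (10861/1734)sin 2x
D (D + E_3pi/2) f = (19/3)cos 2x + (58/3)sin 2x
(4D) (D + E_3pi/2) f = (76/3)cos 2x + (232/3)sin 2x
(E_alpha + 4D) (D + E_3pi/2) f = (28913/867)cos 2x + (48319/578)sin 2x
D (E_alpha + 4D) (D + E_3pi/2) f = (48319/289)cos 2x - (57826/867)sin 2x

the image equals g(x) = (48319/289)cos 2x - (57826/867)sin 2x


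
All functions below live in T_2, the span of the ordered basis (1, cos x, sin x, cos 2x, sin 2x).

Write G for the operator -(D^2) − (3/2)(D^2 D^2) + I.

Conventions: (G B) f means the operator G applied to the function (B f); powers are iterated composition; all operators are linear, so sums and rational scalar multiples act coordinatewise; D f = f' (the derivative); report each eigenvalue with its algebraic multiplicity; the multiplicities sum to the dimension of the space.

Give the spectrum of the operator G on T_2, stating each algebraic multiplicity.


image of 1: 1
image of cos x: (1/2)cos x
image of sin x: (1/2)sin x
image of cos 2x: -19cos 2x
image of sin 2x: -19sin 2x
the matrix is diagonal; its diagonal is (1, 1/2, 1/2, -19, -19)
for a triangular matrix the eigenvalues are the diagonal entries, with algebraic multiplicity their repetition count

λ = -19 (multiplicity 2), λ = 1/2 (multiplicity 2), λ = 1 (multiplicity 1)


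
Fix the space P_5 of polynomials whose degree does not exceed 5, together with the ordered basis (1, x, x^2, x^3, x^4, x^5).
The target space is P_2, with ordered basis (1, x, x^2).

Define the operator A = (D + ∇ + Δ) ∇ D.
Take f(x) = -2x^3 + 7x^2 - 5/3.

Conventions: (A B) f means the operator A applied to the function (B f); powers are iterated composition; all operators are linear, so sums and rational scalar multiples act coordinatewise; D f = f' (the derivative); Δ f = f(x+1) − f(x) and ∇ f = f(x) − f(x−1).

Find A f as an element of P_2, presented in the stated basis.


D f = -6x^2 + 14x
∇ D f = -12x + 20
D ∇ D f = -12
∇ ∇ D f = -12
Δ ∇ D f = -12
(D + ∇ + Δ) ∇ D f = -36

the image equals g(x) = -36


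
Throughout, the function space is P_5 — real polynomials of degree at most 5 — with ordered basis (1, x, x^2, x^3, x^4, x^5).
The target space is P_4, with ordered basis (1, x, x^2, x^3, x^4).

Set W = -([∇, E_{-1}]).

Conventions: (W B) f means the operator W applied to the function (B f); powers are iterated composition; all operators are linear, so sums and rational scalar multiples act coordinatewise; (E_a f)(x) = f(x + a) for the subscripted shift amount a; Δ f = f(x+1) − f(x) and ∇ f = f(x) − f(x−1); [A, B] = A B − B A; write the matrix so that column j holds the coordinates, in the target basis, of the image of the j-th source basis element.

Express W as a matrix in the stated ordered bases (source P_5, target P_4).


image of 1: 0
image of x: 0
image of x^2: 0
image of x^3: 0
image of x^4: 0
image of x^5: 0
each image's coordinates form column j of the matrix

the matrix is [[0, 0, 0, 0, 0, 0]; [0, 0, 0, 0, 0, 0]; [0, 0, 0, 0, 0, 0]; [0, 0, 0, 0, 0, 0]; [0, 0, 0, 0, 0, 0]] (rows listed top to bottom)


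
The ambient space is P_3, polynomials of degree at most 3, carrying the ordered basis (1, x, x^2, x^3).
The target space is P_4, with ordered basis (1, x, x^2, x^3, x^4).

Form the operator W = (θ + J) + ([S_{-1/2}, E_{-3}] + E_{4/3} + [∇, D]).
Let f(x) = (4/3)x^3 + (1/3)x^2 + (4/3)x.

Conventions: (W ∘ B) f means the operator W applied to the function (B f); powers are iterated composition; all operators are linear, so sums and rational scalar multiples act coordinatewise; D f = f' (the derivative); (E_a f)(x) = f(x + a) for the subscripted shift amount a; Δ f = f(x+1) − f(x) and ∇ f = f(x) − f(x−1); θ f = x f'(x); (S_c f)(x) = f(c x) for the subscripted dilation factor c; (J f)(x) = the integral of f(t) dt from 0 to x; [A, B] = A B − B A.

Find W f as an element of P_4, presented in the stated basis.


g(x) = (1/3)x^4 + (49/9)x^3 + (5/2)x^2 - (4/3)x - 12545/324

θ f = 4x^3 + (2/3)x^2 + (4/3)x
J f = (1/3)x^4 + (1/9)x^3 + (2/3)x^2
(θ + J) f = (1/3)x^4 + (37/9)x^3 + (4/3)x^2 + (4/3)x
E_{-3} f = (4/3)x^3 - (35/3)x^2 + (106/3)x - 37
S_{-1/2} E_{-3} f = -(1/6)x^3 - (35/12)x^2 - (53/3)x - 37
S_{-1/2} f = -(1/6)x^3 + (1/12)x^2 - (2/3)x
E_{-3} S_{-1/2} f = -(1/6)x^3 + (19/12)x^2 - (17/3)x + 29/4
[S_{-1/2}, E_{-3}] f = -(9/2)x^2 - 12x - 177/4
E_{4/3} f = (4/3)x^3 + (17/3)x^2 + (28/3)x + 448/81
D f = 4x^2 + (2/3)x + 4/3
∇ D f = 8x - 10/3
∇ f = 4x^2 - (10/3)x + 7/3
D ∇ f = 8x - 10/3
[∇, D] f = 0
([S_{-1/2}, E_{-3}] + E_{4/3} + [∇, D]) f = (4/3)x^3 + (7/6)x^2 - (8/3)x - 12545/324
((θ + J) + ([S_{-1/2}, E_{-3}] + E_{4/3} + [∇, D])) f = (1/3)x^4 + (49/9)x^3 + (5/2)x^2 - (4/3)x - 12545/324


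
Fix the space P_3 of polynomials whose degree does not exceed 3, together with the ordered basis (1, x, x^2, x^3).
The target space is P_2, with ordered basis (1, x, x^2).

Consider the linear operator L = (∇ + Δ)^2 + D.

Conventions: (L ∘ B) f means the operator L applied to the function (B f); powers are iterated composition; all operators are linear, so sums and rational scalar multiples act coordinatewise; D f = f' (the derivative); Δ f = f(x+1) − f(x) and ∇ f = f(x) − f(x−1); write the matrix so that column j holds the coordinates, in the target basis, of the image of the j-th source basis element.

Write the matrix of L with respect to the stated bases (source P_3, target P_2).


image of 1: 0
image of x: 1
image of x^2: 2x + 8
image of x^3: 3x^2 + 24x
each image's coordinates form column j of the matrix

the matrix is [[0, 1, 8, 0]; [0, 0, 2, 24]; [0, 0, 0, 3]] (rows listed top to bottom)


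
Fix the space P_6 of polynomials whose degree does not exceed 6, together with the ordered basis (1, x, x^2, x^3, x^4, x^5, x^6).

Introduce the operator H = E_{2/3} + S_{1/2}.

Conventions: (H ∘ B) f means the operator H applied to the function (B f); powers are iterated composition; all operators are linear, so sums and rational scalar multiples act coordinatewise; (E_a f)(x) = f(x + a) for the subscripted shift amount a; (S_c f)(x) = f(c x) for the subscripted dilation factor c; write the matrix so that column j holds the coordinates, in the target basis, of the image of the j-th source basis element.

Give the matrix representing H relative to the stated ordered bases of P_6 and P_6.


image of 1: 2
image of x: (3/2)x + 2/3
image of x^2: (5/4)x^2 + (4/3)x + 4/9
image of x^3: (9/8)x^3 + 2x^2 + (4/3)x + 8/27
image of x^4: (17/16)x^4 + (8/3)x^3 + (8/3)x^2 + (32/27)x + 16/81
image of x^5: (33/32)x^5 + (10/3)x^4 + (40/9)x^3 + (80/27)x^2 + (80/81)x + 32/243
image of x^6: (65/64)x^6 + 4x^5 + (20/3)x^4 + (160/27)x^3 + (80/27)x^2 + (64/81)x + 64/729
each image's coordinates form column j of the matrix

the matrix is [[2, 2/3, 4/9, 8/27, 16/81, 32/243, 64/729]; [0, 3/2, 4/3, 4/3, 32/27, 80/81, 64/81]; [0, 0, 5/4, 2, 8/3, 80/27, 80/27]; [0, 0, 0, 9/8, 8/3, 40/9, 160/27]; [0, 0, 0, 0, 17/16, 10/3, 20/3]; [0, 0, 0, 0, 0, 33/32, 4]; [0, 0, 0, 0, 0, 0, 65/64]] (rows listed top to bottom)


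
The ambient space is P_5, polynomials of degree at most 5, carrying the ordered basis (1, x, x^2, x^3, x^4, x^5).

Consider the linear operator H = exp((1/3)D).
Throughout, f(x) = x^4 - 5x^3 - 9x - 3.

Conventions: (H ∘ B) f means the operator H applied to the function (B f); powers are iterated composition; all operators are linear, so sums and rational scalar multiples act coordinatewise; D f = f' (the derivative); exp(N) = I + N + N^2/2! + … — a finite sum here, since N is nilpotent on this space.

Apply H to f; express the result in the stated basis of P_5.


order-1 term: (4/3)x^3 - 5x^2 - 3
order-2 term: (2/3)x^2 - (5/3)x
order-3 term: (4/27)x - 5/27
order-4 term: 1/81
the series for exp((1/3)D) f terminates at order 4
exp((1/3)D) f = x^4 - (11/3)x^3 - (13/3)x^2 - (284/27)x - 500/81

the image equals g(x) = x^4 - (11/3)x^3 - (13/3)x^2 - (284/27)x - 500/81


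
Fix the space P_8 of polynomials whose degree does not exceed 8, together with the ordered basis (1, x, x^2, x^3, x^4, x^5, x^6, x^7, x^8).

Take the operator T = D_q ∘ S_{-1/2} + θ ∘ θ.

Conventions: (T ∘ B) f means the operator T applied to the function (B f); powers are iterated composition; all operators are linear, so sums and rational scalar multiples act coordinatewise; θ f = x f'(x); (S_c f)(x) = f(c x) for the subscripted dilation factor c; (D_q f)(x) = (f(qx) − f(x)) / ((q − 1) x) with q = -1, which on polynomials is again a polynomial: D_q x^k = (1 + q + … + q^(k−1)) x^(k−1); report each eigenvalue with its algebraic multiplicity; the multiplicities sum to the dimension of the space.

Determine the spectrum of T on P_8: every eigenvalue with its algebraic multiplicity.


λ = 0 (multiplicity 1), λ = 1 (multiplicity 1), λ = 4 (multiplicity 1), λ = 9 (multiplicity 1), λ = 16 (multiplicity 1), λ = 25 (multiplicity 1), λ = 36 (multiplicity 1), λ = 49 (multiplicity 1), λ = 64 (multiplicity 1)

image of 1: 0
image of x: x - 1/2
image of x^2: 4x^2
image of x^3: 9x^3 - (1/8)x^2
image of x^4: 16x^4
image of x^5: 25x^5 - (1/32)x^4
image of x^6: 36x^6
image of x^7: 49x^7 - (1/128)x^6
image of x^8: 64x^8
the matrix is upper triangular; its diagonal is (0, 1, 4, 9, 16, 25, 36, 49, 64)
for a triangular matrix the eigenvalues are the diagonal entries, with algebraic multiplicity their repetition count


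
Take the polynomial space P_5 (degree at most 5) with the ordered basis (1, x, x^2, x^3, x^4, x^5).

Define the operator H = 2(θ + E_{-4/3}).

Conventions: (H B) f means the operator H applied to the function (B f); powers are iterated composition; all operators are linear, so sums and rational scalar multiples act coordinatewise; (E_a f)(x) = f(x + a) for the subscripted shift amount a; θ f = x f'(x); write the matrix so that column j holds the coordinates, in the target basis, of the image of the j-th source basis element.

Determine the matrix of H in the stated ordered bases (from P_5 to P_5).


image of 1: 2
image of x: 4x - 8/3
image of x^2: 6x^2 - (16/3)x + 32/9
image of x^3: 8x^3 - 8x^2 + (32/3)x - 128/27
image of x^4: 10x^4 - (32/3)x^3 + (64/3)x^2 - (512/27)x + 512/81
image of x^5: 12x^5 - (40/3)x^4 + (320/9)x^3 - (1280/27)x^2 + (2560/81)x - 2048/243
each image's coordinates form column j of the matrix

the matrix is [[2, -8/3, 32/9, -128/27, 512/81, -2048/243]; [0, 4, -16/3, 32/3, -512/27, 2560/81]; [0, 0, 6, -8, 64/3, -1280/27]; [0, 0, 0, 8, -32/3, 320/9]; [0, 0, 0, 0, 10, -40/3]; [0, 0, 0, 0, 0, 12]] (rows listed top to bottom)


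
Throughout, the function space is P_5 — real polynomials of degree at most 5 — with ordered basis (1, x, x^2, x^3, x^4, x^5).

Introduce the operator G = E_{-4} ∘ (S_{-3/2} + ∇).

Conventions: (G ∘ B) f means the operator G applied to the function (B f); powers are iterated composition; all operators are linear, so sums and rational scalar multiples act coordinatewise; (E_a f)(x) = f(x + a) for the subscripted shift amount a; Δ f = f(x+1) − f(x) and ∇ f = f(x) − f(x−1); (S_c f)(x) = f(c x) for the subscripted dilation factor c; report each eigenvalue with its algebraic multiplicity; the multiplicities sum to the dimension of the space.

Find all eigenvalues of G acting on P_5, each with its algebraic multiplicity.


λ = -243/32 (multiplicity 1), λ = -27/8 (multiplicity 1), λ = -3/2 (multiplicity 1), λ = 1 (multiplicity 1), λ = 9/4 (multiplicity 1), λ = 81/16 (multiplicity 1)

image of 1: 1
image of x: -(3/2)x + 7
image of x^2: (9/4)x^2 - 16x + 27
image of x^3: -(27/8)x^3 + (87/2)x^2 - 189x + 277
image of x^4: (81/16)x^4 - 77x^3 + 432x^2 - 1052x + 927
image of x^5: -(243/32)x^5 + (1255/8)x^4 - 1305x^3 + 5470x^2 - 11565x + 9877
the matrix is upper triangular; its diagonal is (1, -3/2, 9/4, -27/8, 81/16, -243/32)
for a triangular matrix the eigenvalues are the diagonal entries, with algebraic multiplicity their repetition count


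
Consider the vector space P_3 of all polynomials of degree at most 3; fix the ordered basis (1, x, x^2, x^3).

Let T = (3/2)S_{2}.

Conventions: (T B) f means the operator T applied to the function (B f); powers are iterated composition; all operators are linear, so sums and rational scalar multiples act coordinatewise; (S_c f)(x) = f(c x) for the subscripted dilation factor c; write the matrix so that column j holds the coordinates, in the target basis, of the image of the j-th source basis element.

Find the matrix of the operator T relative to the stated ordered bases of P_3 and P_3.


the matrix is [[3/2, 0, 0, 0]; [0, 3, 0, 0]; [0, 0, 6, 0]; [0, 0, 0, 12]] (rows listed top to bottom)

image of 1: 3/2
image of x: 3x
image of x^2: 6x^2
image of x^3: 12x^3
each image's coordinates form column j of the matrix


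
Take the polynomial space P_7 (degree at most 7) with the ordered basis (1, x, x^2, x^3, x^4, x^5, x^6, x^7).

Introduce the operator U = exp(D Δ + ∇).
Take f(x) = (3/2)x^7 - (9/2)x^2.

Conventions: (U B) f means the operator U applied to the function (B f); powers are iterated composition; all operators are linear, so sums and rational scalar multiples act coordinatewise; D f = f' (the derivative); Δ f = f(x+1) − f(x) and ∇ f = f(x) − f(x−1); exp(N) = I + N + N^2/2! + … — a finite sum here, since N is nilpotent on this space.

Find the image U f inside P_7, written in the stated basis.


order-1 term: (21/2)x^6 + (63/2)x^5 + 210x^4 + (315/2)x^3 + 189x^2 + (87/2)x + 15/2
order-2 term: (63/2)x^5 + (315/2)x^4 + (1995/2)x^3 + (3465/2)x^2 + (5061/2)x + 867
order-3 term: (105/2)x^4 + 315x^3 + (3465/2)x^2 + 3150x + 5943/2
order-4 term: (105/2)x^3 + 315x^2 + (2625/2)x + 1575
order-5 term: (63/2)x^2 + (315/2)x + 735/2
order-6 term: (21/2)x + 63/2
order-7 term: 3/2
the series for exp(D Δ + ∇) f terminates at order 7
exp(D Δ + ∇) f = (3/2)x^7 + (21/2)x^6 + 63x^5 + 420x^4 + (3045/2)x^3 + 3996x^2 + (14409/2)x + 11643/2

the result is g(x) = (3/2)x^7 + (21/2)x^6 + 63x^5 + 420x^4 + (3045/2)x^3 + 3996x^2 + (14409/2)x + 11643/2


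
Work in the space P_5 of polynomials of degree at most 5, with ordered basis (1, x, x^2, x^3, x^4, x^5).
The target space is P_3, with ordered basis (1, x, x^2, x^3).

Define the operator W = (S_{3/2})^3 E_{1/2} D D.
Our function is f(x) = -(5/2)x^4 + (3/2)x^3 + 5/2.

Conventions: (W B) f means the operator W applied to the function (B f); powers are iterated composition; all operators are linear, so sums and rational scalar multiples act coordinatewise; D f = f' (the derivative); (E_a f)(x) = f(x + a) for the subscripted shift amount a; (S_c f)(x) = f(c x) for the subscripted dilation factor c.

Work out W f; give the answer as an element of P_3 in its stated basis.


the result is g(x) = -(10935/32)x^2 - (567/8)x - 3

D f = -10x^3 + (9/2)x^2
D D f = -30x^2 + 9x
E_{1/2} (D D) f = -30x^2 - 21x - 3
S_{3/2} E_{1/2} (D D) f = -(135/2)x^2 - (63/2)x - 3
S_{3/2} S_{3/2} E_{1/2} (D D) f = -(1215/8)x^2 - (189/4)x - 3
S_{3/2} S_{3/2} S_{3/2} E_{1/2} (D D) f = -(10935/32)x^2 - (567/8)x - 3


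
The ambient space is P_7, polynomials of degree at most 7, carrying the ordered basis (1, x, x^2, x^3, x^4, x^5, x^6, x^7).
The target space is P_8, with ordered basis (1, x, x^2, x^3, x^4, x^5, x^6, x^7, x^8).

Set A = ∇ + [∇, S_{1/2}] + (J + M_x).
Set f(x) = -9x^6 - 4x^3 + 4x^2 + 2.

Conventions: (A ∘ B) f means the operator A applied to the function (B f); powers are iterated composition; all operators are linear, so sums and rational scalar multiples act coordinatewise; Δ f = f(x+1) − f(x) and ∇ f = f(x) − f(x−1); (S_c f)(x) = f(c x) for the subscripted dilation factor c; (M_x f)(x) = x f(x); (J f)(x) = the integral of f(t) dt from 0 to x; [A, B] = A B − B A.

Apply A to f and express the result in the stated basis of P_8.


the image equals g(x) = -(72/7)x^7 - (1701/32)x^5 + (7915/64)x^4 - (7439/48)x^3 + (5943/64)x^2 - (331/32)x - 87/64

∇ f = -54x^5 + 135x^4 - 180x^3 + 123x^2 - 34x + 1
S_{1/2} f = -(9/64)x^6 - (1/2)x^3 + x^2 + 2
∇ S_{1/2} f = -(27/32)x^5 + (135/64)x^4 - (45/16)x^3 + (39/64)x^2 + (85/32)x - 87/64
∇ f = -54x^5 + 135x^4 - 180x^3 + 123x^2 - 34x + 1
S_{1/2} ∇ f = -(27/16)x^5 + (135/16)x^4 - (45/2)x^3 + (123/4)x^2 - 17x + 1
[∇, S_{1/2}] f = (27/32)x^5 - (405/64)x^4 + (315/16)x^3 - (1929/64)x^2 + (629/32)x - 151/64
J f = -(9/7)x^7 - x^4 + (4/3)x^3 + 2x
M_x f = -9x^7 - 4x^4 + 4x^3 + 2x
(J + M_x) f = -(72/7)x^7 - 5x^4 + (16/3)x^3 + 4x
(∇ + [∇, S_{1/2}] + (J + M_x)) f = -(72/7)x^7 - (1701/32)x^5 + (7915/64)x^4 - (7439/48)x^3 + (5943/64)x^2 - (331/32)x - 87/64


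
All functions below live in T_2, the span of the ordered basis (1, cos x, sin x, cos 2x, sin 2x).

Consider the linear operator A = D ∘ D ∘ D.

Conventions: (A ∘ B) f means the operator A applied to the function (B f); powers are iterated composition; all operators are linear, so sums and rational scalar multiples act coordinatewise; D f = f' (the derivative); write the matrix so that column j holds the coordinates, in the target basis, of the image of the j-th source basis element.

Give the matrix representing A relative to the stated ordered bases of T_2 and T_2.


image of 1: 0
image of cos x: sin x
image of sin x: -cos x
image of cos 2x: 8sin 2x
image of sin 2x: -8cos 2x
each image's coordinates form column j of the matrix

the matrix is [[0, 0, 0, 0, 0]; [0, 0, -1, 0, 0]; [0, 1, 0, 0, 0]; [0, 0, 0, 0, -8]; [0, 0, 0, 8, 0]] (rows listed top to bottom)


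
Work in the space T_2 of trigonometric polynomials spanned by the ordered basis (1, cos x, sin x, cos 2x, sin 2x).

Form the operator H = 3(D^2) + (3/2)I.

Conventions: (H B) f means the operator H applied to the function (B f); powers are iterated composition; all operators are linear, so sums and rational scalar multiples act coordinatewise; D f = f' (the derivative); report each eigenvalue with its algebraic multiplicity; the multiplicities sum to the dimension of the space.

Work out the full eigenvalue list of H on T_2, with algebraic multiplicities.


image of 1: 3/2
image of cos x: -(3/2)cos x
image of sin x: -(3/2)sin x
image of cos 2x: -(21/2)cos 2x
image of sin 2x: -(21/2)sin 2x
the matrix is diagonal; its diagonal is (3/2, -3/2, -3/2, -21/2, -21/2)
for a triangular matrix the eigenvalues are the diagonal entries, with algebraic multiplicity their repetition count

λ = -21/2 (multiplicity 2), λ = -3/2 (multiplicity 2), λ = 3/2 (multiplicity 1)


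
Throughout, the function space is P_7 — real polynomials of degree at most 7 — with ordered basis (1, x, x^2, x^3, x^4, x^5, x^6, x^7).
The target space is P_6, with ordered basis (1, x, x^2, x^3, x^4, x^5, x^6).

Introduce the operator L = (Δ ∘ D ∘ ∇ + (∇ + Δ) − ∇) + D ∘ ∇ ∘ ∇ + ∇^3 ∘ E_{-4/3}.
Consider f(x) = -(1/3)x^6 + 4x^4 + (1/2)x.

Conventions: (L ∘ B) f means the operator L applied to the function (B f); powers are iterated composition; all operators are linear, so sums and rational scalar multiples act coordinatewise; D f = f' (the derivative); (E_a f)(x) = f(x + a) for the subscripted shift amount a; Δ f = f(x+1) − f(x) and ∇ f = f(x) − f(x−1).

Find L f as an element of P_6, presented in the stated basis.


the image equals g(x) = -2x^5 - 5x^4 - (332/3)x^3 + 479x^2 - (2554/3)x + 37313/54

∇ f = -2x^5 + 5x^4 + (28/3)x^3 - 19x^2 + 14x - 19/6
D ∇ f = -10x^4 + 20x^3 + 28x^2 - 38x + 14
Δ D ∇ f = -40x^3 + 76x
∇ f = -2x^5 + 5x^4 + (28/3)x^3 - 19x^2 + 14x - 19/6
Δ f = -2x^5 - 5x^4 + (28/3)x^3 + 19x^2 + 14x + 25/6
(∇ + Δ) f = -4x^5 + (56/3)x^3 + 28x + 1
∇ f = -2x^5 + 5x^4 + (28/3)x^3 - 19x^2 + 14x - 19/6
(-∇) f = 2x^5 - 5x^4 - (28/3)x^3 + 19x^2 - 14x + 19/6
(Δ ∘ D ∘ ∇ + (∇ + Δ) − ∇) f = -2x^5 - 5x^4 - (92/3)x^3 + 19x^2 + 90x + 25/6
∇ f = -2x^5 + 5x^4 + (28/3)x^3 - 19x^2 + 14x - 19/6
∇ ∇ f = -10x^4 + 40x^3 - 22x^2 - 36x + 106/3
D ∇ ∇ f = -40x^3 + 120x^2 - 44x - 36
E_{-4/3} f = -(1/3)x^6 + (8/3)x^5 - (44/9)x^4 - (448/81)x^3 + (2176/81)x^2 - (14093/486)x + 22094/2187
∇ E_{-4/3} f = -2x^5 + (55/3)x^4 - (476/9)x^3 + (1199/27)x^2 + (2870/81)x - 26003/486
∇ ∇ E_{-4/3} f = -10x^4 + (280/3)x^3 - (866/3)x^2 + (8932/27)x - 6658/81
∇ ∇ ∇ E_{-4/3} f = -40x^3 + 340x^2 - (2692/3)x + 19516/27
((Δ ∘ D ∘ ∇ + (∇ + Δ) − ∇) + D ∘ ∇ ∘ ∇ + ∇^3 ∘ E_{-4/3}) f = -2x^5 - 5x^4 - (332/3)x^3 + 479x^2 - (2554/3)x + 37313/54


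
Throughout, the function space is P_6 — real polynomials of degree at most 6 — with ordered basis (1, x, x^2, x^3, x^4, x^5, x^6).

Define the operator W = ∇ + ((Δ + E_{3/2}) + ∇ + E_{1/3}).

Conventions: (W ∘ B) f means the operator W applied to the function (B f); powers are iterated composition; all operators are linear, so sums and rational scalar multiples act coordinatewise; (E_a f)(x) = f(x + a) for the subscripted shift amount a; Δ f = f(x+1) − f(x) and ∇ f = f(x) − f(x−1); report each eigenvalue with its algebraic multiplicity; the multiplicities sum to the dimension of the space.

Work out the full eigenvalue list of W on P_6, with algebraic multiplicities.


image of 1: 2
image of x: 2x + 29/6
image of x^2: 2x^2 + (29/3)x + 49/36
image of x^3: 2x^3 + (29/2)x^2 + (49/12)x + 1385/216
image of x^4: 2x^4 + (58/3)x^3 + (49/6)x^2 + (1385/54)x + 5281/1296
image of x^5: 2x^5 + (145/6)x^4 + (245/18)x^3 + (6925/108)x^2 + (26405/1296)x + 82409/7776
image of x^6: 2x^6 + 29x^5 + (245/12)x^4 + (6925/54)x^3 + (26405/432)x^2 + (82409/1296)x + 484849/46656
the matrix is upper triangular; its diagonal is (2, 2, 2, 2, 2, 2, 2)
for a triangular matrix the eigenvalues are the diagonal entries, with algebraic multiplicity their repetition count

λ = 2 (multiplicity 7)


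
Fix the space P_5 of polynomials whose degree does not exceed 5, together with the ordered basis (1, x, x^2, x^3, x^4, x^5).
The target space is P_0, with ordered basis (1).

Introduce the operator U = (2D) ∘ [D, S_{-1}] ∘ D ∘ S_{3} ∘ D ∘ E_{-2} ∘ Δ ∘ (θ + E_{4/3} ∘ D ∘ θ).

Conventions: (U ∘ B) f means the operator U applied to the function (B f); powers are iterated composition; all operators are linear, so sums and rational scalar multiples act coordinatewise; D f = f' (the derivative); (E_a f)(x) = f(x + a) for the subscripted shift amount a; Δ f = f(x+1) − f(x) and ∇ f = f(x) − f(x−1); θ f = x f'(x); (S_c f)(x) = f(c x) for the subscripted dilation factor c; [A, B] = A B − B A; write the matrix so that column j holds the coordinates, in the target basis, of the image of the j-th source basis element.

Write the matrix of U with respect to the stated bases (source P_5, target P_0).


image of 1: 0
image of x: 0
image of x^2: 0
image of x^3: 0
image of x^4: 0
image of x^5: 64800
each image's coordinates form column j of the matrix

the matrix is [[0, 0, 0, 0, 0, 64800]] (rows listed top to bottom)


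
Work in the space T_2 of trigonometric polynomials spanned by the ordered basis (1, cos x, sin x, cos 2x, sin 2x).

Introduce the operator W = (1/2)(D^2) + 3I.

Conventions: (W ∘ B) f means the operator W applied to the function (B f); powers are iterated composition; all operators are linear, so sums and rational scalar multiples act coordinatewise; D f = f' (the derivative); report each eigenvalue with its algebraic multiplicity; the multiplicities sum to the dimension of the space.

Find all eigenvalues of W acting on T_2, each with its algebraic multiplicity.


λ = 1 (multiplicity 2), λ = 5/2 (multiplicity 2), λ = 3 (multiplicity 1)

image of 1: 3
image of cos x: (5/2)cos x
image of sin x: (5/2)sin x
image of cos 2x: cos 2x
image of sin 2x: sin 2x
the matrix is diagonal; its diagonal is (3, 5/2, 5/2, 1, 1)
for a triangular matrix the eigenvalues are the diagonal entries, with algebraic multiplicity their repetition count


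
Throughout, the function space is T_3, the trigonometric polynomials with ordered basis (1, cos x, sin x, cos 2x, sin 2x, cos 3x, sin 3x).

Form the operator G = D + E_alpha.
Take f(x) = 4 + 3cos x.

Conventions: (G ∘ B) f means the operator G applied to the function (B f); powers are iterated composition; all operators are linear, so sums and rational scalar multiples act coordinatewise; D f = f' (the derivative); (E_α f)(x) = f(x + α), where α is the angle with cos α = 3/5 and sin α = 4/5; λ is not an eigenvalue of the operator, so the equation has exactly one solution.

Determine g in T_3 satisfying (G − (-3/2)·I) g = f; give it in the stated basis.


g(x) = 8/5 + (14/17)cos x + (12/17)sin x

write g with unknown coordinates in the stated basis and equate coefficients in (G − (-3/2)·I) g = f
solving from the highest basis element down gives g = 8/5 + (14/17)cos x + (12/17)sin x
check: G g = 8/5 + (30/17)cos x - (18/17)sin x
so G g − (-3/2)·g = 4 + 3cos x = f ✓
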